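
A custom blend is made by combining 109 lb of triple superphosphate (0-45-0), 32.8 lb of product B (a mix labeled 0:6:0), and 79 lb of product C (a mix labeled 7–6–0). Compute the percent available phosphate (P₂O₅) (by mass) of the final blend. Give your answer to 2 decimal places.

Total mass = 109 + 32.8 + 79 = 220.8 lb.
P₂O₅ mass = 45%×109 + 6%×32.8 + 6%×79 = 55.758 lb.
% P₂O₅ = 55.758 / 220.8 = 25.2527%.

25.25% P₂O₅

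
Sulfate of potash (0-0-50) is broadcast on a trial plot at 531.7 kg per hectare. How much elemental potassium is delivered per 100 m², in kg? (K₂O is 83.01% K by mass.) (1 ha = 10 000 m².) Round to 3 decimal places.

K₂O per hectare = 531.7 × 50% = 265.85 kg.
Elemental K = 265.85 × 0.8301 = 220.682 kg per hectare.
Convert to per 100 m²: 220.682 × 0.01 = 2.20682 kg.

2.207 kg K per hundred sq m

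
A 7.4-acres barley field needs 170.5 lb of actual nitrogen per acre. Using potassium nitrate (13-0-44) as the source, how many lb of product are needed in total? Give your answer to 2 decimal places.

9705.38 lb

Product per acre = 170.5 / 13% = 1311.54 lb.
Total product = 1311.54 × 7.4 = 9705.3846 lb.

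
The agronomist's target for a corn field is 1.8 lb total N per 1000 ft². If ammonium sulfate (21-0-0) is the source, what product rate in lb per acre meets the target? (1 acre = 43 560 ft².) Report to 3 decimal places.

373.371 lb of product per acre

Product per 1000 ft² = 1.8 / 21% = 8.57143 lb.
Convert to per acre: 8.57143 × 43.56 = 373.3714 lb.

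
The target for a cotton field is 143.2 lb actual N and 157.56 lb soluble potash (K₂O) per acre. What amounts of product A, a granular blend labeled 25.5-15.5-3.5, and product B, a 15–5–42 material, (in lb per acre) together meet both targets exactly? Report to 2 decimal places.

358.47 lb product A, 345.27 lb product B

Per-acre balance (a = product A, b = product B):
N: 0.255·a + 0.15·b = 143.2
K₂O: 0.035·a + 0.42·b = 157.56
From row1: a = (143.2 − 0.15·b) / 0.255.
Into row2: 0.035·(143.2 − 0.15·b)/0.255 + 0.42·b = 157.56 → b = 345.2705, a = 358.468.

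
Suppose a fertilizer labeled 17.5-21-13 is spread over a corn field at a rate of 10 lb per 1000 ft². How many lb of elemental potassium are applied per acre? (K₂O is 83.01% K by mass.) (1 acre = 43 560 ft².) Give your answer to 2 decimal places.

47.01 lb K per acre

K₂O per 1000 ft² = 10 × 13% = 1.3 lb.
Elemental K = 1.3 × 0.8301 = 1.07913 lb per 1000 ft².
Convert to per acre: 1.07913 × 43.56 = 47.0069 lb.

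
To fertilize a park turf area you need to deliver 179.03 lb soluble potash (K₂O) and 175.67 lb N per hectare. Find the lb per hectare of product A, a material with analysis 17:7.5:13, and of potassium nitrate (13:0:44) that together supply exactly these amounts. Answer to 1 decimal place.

Let a = lb of product A, b = lb of potassium nitrate (per hectare).
K₂O: 0.13·a + 0.44·b = 179.03
N: 0.17·a + 0.13·b = 175.67
Eliminate b: (row1) − 0.44/0.13·(row2) → -0.445385·a = -415.545, so a = 933.003.
Then b = (175.67 − 0.17·933.003) / 0.13 = 131.226.

933.0 lb product A, 131.2 lb potassium nitrate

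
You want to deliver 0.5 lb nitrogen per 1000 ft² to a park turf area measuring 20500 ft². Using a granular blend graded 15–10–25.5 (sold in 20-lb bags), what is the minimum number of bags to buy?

Product per 1000 ft² = 0.5 / 15% = 3.33333 lb.
Total product = 3.33333 × 20500 / 1000 = 68.3333 lb.
Bags = ⌈68.3333 / 20⌉ = 4.

4 bags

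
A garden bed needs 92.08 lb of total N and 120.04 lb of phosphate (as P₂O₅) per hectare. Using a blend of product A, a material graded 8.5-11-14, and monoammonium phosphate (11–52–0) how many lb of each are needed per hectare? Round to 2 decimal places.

With a, b = lb per hectare of product A and monoammonium phosphate:
N: 0.085·a + 0.11·b = 92.08
P₂O₅: 0.11·a + 0.52·b = 120.04
Solving simultaneously: a = 1080.287, b = 2.32399.

1080.29 lb product A, 2.32 lb monoammonium phosphate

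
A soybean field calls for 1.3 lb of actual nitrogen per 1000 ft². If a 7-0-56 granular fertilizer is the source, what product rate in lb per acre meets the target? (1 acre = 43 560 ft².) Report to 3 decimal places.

808.971 lb of product per acre

Product per 1000 ft² = 1.3 / 7% = 18.5714 lb.
Convert to per acre: 18.5714 × 43.56 = 808.9714 lb.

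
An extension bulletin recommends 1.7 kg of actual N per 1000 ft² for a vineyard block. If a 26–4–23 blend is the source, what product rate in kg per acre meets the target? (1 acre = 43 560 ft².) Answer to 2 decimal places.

284.82 kg of product per acre

Product per 1000 ft² = 1.7 / 26% = 6.53846 kg.
Convert to per acre: 6.53846 × 43.56 = 284.815 kg.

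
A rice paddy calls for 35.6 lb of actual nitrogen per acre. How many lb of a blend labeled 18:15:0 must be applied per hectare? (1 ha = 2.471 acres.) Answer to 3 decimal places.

Product per acre = 35.6 / 18% = 197.778 lb.
Convert to per hectare: 197.778 × 2.471 = 488.7089 lb.

488.709 lb of product per hectare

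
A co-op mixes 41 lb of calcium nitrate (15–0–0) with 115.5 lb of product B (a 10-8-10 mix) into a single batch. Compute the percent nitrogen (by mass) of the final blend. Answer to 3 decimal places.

11.310% N

Total mass = 41 + 115.5 = 156.5 lb.
N mass = 15%×41 + 10%×115.5 = 17.7 lb.
% N = 17.7 / 156.5 = 11.3099%.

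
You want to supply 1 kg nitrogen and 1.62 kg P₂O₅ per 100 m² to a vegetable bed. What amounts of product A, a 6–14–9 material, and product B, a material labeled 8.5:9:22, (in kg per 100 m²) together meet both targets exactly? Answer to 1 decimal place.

Let a = kg of product A, b = kg of product B (per 100 m²).
N: 0.06·a + 0.085·b = 1
P₂O₅: 0.14·a + 0.09·b = 1.62
Eliminate b: (row1) − 0.085/0.09·(row2) → -0.0722222·a = -0.53, so a = 7.33846.
Then b = (1.62 − 0.14·7.33846) / 0.09 = 6.58462.

7.3 kg product A, 6.6 kg product B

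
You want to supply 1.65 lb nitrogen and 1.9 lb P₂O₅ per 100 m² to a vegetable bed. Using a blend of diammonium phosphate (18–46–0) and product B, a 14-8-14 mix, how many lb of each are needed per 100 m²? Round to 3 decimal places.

2.680 lb diammonium phosphate, 8.340 lb product B

With a, b = lb per 100 m² of diammonium phosphate and product B:
N: 0.18·a + 0.14·b = 1.65
P₂O₅: 0.46·a + 0.08·b = 1.9
From row1: a = (1.65 − 0.14·b) / 0.18.
Into row2: 0.46·(1.65 − 0.14·b)/0.18 + 0.08·b = 1.9 → b = 8.34, a = 2.68.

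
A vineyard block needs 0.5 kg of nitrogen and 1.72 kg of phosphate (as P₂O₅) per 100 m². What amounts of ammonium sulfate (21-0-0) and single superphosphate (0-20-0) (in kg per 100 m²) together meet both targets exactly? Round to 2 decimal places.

2.38 kg ammonium sulfate, 8.60 kg single superphosphate

Let a = kg of ammonium sulfate, b = kg of single superphosphate (per 100 m²).
N: 0.21·a + 0·b = 0.5
P₂O₅: 0·a + 0.2·b = 1.72
Solving simultaneously: a = 2.38095, b = 8.6.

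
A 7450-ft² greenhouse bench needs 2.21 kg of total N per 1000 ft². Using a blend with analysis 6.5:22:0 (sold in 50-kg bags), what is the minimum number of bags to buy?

6 bags

Product per 1000 ft² = 2.21 / 6.5% = 34 kg.
Total product = 34 × 7450 / 1000 = 253.3 kg.
Bags = ⌈253.3 / 50⌉ = 6.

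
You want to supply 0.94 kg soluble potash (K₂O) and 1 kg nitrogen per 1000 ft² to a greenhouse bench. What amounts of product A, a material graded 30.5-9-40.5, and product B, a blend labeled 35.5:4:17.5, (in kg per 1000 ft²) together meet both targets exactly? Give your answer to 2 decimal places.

1.76 kg product A, 1.31 kg product B

Per-1000 ft² balance (a = product A, b = product B):
K₂O: 0.405·a + 0.175·b = 0.94
N: 0.305·a + 0.355·b = 1
Eliminate b: (row1) − 0.175/0.355·(row2) → 0.254648·a = 0.447042, so a = 1.75553.
Then b = (1 − 0.305·1.75553) / 0.355 = 1.30863.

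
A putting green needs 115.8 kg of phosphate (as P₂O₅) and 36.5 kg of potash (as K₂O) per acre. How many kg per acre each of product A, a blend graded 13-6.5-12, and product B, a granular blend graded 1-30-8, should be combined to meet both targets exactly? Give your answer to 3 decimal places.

Let a = kg of product A, b = kg of product B (per acre).
P₂O₅: 0.065·a + 0.3·b = 115.8
K₂O: 0.12·a + 0.08·b = 36.5
Solving simultaneously: a = 54.7403, b = 374.1396.

54.740 kg product A, 374.140 kg product B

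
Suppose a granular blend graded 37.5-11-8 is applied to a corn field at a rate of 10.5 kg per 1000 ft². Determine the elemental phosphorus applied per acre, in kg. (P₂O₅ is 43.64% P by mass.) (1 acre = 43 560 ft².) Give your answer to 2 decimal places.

P₂O₅ per 1000 ft² = 10.5 × 11% = 1.155 kg.
Elemental P = 1.155 × 0.4364 = 0.504042 kg per 1000 ft².
Convert to per acre: 0.504042 × 43.56 = 21.9561 kg.

21.96 kg P per acre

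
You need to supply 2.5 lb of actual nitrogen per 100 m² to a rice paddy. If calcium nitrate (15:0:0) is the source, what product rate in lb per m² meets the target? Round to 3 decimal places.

Product per 100 m² = 2.5 / 15% = 16.6667 lb.
Convert to per m²: 16.6667 × 0.01 = 0.166667 lb.

0.167 lb of product per sq m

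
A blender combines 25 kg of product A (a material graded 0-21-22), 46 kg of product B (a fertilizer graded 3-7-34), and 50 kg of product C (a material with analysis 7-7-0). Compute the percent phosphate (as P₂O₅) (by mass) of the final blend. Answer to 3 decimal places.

9.893% P₂O₅

Total mass = 25 + 46 + 50 = 121 kg.
P₂O₅ mass = 21%×25 + 7%×46 + 7%×50 = 11.97 kg.
% P₂O₅ = 11.97 / 121 = 9.89256%.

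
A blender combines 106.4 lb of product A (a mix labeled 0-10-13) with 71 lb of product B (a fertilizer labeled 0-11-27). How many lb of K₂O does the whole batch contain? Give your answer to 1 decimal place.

K₂O mass = 13%×106.4 + 27%×71 = 33.002 lb.

33.0 lb K₂O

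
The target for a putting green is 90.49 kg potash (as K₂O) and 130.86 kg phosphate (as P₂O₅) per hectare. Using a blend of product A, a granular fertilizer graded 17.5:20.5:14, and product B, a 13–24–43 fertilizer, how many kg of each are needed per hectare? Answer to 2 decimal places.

633.40 kg product A, 4.22 kg product B

Per-hectare balance (a = product A, b = product B):
K₂O: 0.14·a + 0.43·b = 90.49
P₂O₅: 0.205·a + 0.24·b = 130.86
From row1: a = (90.49 − 0.43·b) / 0.14.
Into row2: 0.205·(90.49 − 0.43·b)/0.14 + 0.24·b = 130.86 → b = 4.21723, a = 633.404.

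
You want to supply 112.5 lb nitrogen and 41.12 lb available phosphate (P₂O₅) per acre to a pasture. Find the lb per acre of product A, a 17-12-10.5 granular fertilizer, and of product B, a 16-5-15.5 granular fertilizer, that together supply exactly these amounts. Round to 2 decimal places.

89.18 lb product A, 608.37 lb product B

Per-acre balance (a = product A, b = product B):
N: 0.17·a + 0.16·b = 112.5
P₂O₅: 0.12·a + 0.05·b = 41.12
Eliminate a: (row1) − 0.17/0.12·(row2) → 0.0891667·b = 54.2467, so b = 608.374.
Back-substitute: a = (112.5 − 0.16·608.374) / 0.17 = 89.1776.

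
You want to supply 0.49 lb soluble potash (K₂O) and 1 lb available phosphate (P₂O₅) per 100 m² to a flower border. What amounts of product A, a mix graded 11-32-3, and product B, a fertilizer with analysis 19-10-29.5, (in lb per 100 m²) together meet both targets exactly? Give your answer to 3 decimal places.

2.691 lb product A, 1.387 lb product B

With a, b = lb per 100 m² of product A and product B:
K₂O: 0.03·a + 0.295·b = 0.49
P₂O₅: 0.32·a + 0.1·b = 1
From row1: a = (0.49 − 0.295·b) / 0.03.
Into row2: 0.32·(0.49 − 0.295·b)/0.03 + 0.1·b = 1 → b = 1.38731, a = 2.69147.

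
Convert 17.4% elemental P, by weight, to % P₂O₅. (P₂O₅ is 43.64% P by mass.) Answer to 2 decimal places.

%P₂O₅ = 17.4 / 0.4364 = 39.8717%.

39.87% P₂O₅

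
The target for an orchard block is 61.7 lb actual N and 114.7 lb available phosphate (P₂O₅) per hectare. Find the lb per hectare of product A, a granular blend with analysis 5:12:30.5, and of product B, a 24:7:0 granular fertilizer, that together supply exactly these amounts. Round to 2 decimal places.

917.35 lb product A, 65.97 lb product B

With a, b = lb per hectare of product A and product B:
N: 0.05·a + 0.24·b = 61.7
P₂O₅: 0.12·a + 0.07·b = 114.7
From row1: a = (61.7 − 0.24·b) / 0.05.
Into row2: 0.12·(61.7 − 0.24·b)/0.05 + 0.07·b = 114.7 → b = 65.9684, a = 917.352.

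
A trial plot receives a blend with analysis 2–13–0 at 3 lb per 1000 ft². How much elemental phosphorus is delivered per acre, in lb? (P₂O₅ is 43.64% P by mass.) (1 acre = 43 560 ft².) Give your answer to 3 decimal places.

P₂O₅ per 1000 ft² = 3 × 13% = 0.39 lb.
Elemental P = 0.39 × 0.4364 = 0.170196 lb per 1000 ft².
Convert to per acre: 0.170196 × 43.56 = 7.41374 lb.

7.414 lb P per acre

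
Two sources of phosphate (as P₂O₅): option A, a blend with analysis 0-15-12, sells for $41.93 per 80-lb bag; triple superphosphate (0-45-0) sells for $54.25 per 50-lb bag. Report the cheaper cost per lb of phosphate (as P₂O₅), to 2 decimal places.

$2.41 per lb P₂O₅ (triple superphosphate)

option A: P₂O₅ per bag = 80 × 15% = 12 lb; cost = 41.93 / 12 = $3.4942/lb P₂O₅.
triple superphosphate: P₂O₅ per bag = 50 × 45% = 22.5 lb; cost = 54.25 / 22.5 = $2.4111/lb P₂O₅.
triple superphosphate is cheaper.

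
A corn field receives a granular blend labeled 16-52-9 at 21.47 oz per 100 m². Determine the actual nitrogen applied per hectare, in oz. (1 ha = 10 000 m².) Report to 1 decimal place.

343.5 oz N per hectare

nitrogen per 100 m² = 21.47 × 16% = 3.4352 oz.
Convert to per hectare: 3.4352 × 100 = 343.52 oz.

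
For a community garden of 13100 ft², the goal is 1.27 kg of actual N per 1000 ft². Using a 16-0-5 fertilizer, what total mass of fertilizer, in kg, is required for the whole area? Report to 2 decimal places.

Product per 1000 ft² = 1.27 / 16% = 7.9375 kg.
Total product = 7.9375 × 13100 / 1000 = 103.981 kg.

103.98 kg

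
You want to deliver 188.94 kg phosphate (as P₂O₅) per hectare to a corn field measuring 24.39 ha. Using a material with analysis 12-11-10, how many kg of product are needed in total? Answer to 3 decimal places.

Product per hectare = 188.94 / 11% = 1717.64 kg.
Total product = 1717.64 × 24.39 = 41893.1509 kg.

41893.151 kg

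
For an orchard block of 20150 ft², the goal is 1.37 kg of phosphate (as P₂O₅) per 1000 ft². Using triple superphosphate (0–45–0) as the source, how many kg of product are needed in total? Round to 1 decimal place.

61.3 kg

Product per 1000 ft² = 1.37 / 45% = 3.04444 kg.
Total product = 3.04444 × 20150 / 1000 = 61.3456 kg.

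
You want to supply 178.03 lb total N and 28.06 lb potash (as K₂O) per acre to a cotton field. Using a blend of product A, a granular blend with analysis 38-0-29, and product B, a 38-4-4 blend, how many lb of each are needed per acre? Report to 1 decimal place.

37.3 lb product A, 431.2 lb product B

With a, b = lb per acre of product A and product B:
N: 0.38·a + 0.38·b = 178.03
K₂O: 0.29·a + 0.04·b = 28.06
Eliminate b: (row1) − 0.38/0.04·(row2) → -2.375·a = -88.54, so a = 37.28.
Then b = (28.06 − 0.29·37.28) / 0.04 = 431.22.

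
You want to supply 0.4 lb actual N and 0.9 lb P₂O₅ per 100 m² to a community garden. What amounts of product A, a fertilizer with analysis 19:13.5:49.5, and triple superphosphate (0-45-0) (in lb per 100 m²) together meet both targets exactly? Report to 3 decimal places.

Per-100 m² balance (a = product A, b = triple superphosphate):
N: 0.19·a + 0·b = 0.4
P₂O₅: 0.135·a + 0.45·b = 0.9
Eliminate a: (row1) − 0.19/0.135·(row2) → -0.633333·b = -0.866667, so b = 1.36842.
Back-substitute: a = (0.4 − 0·1.36842) / 0.19 = 2.10526.

2.105 lb product A, 1.368 lb triple superphosphate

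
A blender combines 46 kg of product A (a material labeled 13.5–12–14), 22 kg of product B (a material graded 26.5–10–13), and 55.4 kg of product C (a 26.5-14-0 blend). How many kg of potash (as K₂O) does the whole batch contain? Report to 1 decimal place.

K₂O mass = 14%×46 + 13%×22 + 0%×55.4 = 9.3 kg.

9.3 kg K₂O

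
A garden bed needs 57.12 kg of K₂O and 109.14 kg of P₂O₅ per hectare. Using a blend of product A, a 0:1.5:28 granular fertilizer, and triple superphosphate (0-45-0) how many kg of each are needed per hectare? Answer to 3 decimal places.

With a, b = kg per hectare of product A and triple superphosphate:
K₂O: 0.28·a + 0·b = 57.12
P₂O₅: 0.015·a + 0.45·b = 109.14
Eliminate b: (row1) − 0/0.45·(row2) → 0.28·a = 57.12, so a = 204.
Then b = (109.14 − 0.015·204) / 0.45 = 235.7333.

204.000 kg product A, 235.733 kg triple superphosphate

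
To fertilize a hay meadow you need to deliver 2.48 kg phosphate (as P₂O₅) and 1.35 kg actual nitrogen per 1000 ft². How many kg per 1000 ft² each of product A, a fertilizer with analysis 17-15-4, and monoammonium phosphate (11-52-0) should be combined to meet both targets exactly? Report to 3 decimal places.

5.969 kg product A, 3.047 kg monoammonium phosphate

Let a = kg of product A, b = kg of monoammonium phosphate (per 1000 ft²).
P₂O₅: 0.15·a + 0.52·b = 2.48
N: 0.17·a + 0.11·b = 1.35
Eliminate a: (row1) − 0.15/0.17·(row2) → 0.422941·b = 1.28882, so b = 3.04729.
Back-substitute: a = (2.48 − 0.52·3.04729) / 0.15 = 5.9694.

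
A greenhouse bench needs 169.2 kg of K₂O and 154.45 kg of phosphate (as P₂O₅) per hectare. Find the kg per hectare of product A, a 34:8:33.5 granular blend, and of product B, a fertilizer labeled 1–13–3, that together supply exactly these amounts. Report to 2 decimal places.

421.93 kg product A, 928.43 kg product B

Per-hectare balance (a = product A, b = product B):
K₂O: 0.335·a + 0.03·b = 169.2
P₂O₅: 0.08·a + 0.13·b = 154.45
Solving simultaneously: a = 421.932, b = 928.426.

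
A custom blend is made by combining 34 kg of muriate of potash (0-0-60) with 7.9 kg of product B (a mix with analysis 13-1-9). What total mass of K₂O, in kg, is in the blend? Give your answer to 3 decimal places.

21.111 kg K₂O

K₂O mass = 60%×34 + 9%×7.9 = 21.111 kg.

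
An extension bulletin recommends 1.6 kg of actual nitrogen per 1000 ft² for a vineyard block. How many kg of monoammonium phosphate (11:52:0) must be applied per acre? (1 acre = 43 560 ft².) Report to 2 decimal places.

Product per 1000 ft² = 1.6 / 11% = 14.5455 kg.
Convert to per acre: 14.5455 × 43.56 = 633.6 kg.

633.60 kg of product per acre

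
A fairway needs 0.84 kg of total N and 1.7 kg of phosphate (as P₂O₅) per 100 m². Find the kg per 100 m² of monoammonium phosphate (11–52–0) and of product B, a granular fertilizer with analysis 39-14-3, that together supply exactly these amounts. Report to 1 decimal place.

2.9 kg monoammonium phosphate, 1.3 kg product B

Let a = kg of monoammonium phosphate, b = kg of product B (per 100 m²).
N: 0.11·a + 0.39·b = 0.84
P₂O₅: 0.52·a + 0.14·b = 1.7
Solving simultaneously: a = 2.91035, b = 1.33298.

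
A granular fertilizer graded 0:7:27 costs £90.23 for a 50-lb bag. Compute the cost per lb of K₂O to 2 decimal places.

K₂O in bag = 50 × 27% = 13.5 lb.
Cost per lb K₂O = £90.23 / 13.5 = £6.6837.

£6.68 per lb K₂O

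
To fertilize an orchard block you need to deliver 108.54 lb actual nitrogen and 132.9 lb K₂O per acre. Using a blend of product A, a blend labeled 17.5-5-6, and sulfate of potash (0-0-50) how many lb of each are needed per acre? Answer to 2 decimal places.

With a, b = lb per acre of product A and sulfate of potash:
N: 0.175·a + 0·b = 108.54
K₂O: 0.06·a + 0.5·b = 132.9
Eliminate a: (row1) − 0.175/0.06·(row2) → -1.45833·b = -279.085, so b = 191.373.
Back-substitute: a = (108.54 − 0·191.373) / 0.175 = 620.229.

620.23 lb product A, 191.37 lb sulfate of potash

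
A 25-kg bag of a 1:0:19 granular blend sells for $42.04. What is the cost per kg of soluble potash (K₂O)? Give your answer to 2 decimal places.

$8.85 per kg K₂O

K₂O in bag = 25 × 19% = 4.75 kg.
Cost per kg K₂O = $42.04 / 4.75 = $8.8505.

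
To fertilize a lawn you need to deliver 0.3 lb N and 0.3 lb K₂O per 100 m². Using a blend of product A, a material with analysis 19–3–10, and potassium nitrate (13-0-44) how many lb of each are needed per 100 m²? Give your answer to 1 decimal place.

1.3 lb product A, 0.4 lb potassium nitrate

Let a = lb of product A, b = lb of potassium nitrate (per 100 m²).
N: 0.19·a + 0.13·b = 0.3
K₂O: 0.1·a + 0.44·b = 0.3
Eliminate a: (row1) − 0.19/0.1·(row2) → -0.706·b = -0.27, so b = 0.382436.
Back-substitute: a = (0.3 − 0.13·0.382436) / 0.19 = 1.31728.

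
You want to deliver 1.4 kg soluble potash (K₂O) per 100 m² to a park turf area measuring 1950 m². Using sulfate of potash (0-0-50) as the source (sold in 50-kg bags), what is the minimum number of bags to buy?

Product per 100 m² = 1.4 / 50% = 2.8 kg.
Total product = 2.8 × 1950 / 100 = 54.6 kg.
Bags = ⌈54.6 / 50⌉ = 2.

2 bags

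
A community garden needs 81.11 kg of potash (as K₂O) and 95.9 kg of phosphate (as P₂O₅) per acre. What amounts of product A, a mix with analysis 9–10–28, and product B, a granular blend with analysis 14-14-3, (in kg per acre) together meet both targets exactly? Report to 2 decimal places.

234.21 kg product A, 517.71 kg product B

Let a = kg of product A, b = kg of product B (per acre).
K₂O: 0.28·a + 0.03·b = 81.11
P₂O₅: 0.1·a + 0.14·b = 95.9
Eliminate a: (row1) − 0.28/0.1·(row2) → -0.362·b = -187.41, so b = 517.707.
Back-substitute: a = (81.11 − 0.03·517.707) / 0.28 = 234.2099.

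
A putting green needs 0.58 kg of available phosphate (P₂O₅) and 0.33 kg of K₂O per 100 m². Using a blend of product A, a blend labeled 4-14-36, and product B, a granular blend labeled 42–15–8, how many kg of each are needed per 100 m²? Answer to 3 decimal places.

0.072 kg product A, 3.799 kg product B

Per-100 m² balance (a = product A, b = product B):
P₂O₅: 0.14·a + 0.15·b = 0.58
K₂O: 0.36·a + 0.08·b = 0.33
Eliminate b: (row1) − 0.15/0.08·(row2) → -0.535·a = -0.03875, so a = 0.0724299.
Then b = (0.33 − 0.36·0.0724299) / 0.08 = 3.79907.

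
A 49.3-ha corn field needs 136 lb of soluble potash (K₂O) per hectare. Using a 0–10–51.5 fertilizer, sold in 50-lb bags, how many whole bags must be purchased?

Product per hectare = 136 / 51.5% = 264.078 lb.
Total product = 264.078 × 49.3 = 13019 lb.
Bags = ⌈13019 / 50⌉ = 261.

261 bags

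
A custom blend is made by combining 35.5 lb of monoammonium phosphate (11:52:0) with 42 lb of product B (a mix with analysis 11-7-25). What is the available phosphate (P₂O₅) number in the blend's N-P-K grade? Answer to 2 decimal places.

Total mass = 35.5 + 42 = 77.5 lb.
P₂O₅ mass = 52%×35.5 + 7%×42 = 21.4 lb.
% P₂O₅ = 21.4 / 77.5 = 27.6129%.

27.61% P₂O₅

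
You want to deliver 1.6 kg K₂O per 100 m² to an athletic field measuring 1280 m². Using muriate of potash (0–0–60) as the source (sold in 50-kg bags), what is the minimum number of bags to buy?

1 bags

Product per 100 m² = 1.6 / 60% = 2.66667 kg.
Total product = 2.66667 × 1280 / 100 = 34.1333 kg.
Bags = ⌈34.1333 / 50⌉ = 1.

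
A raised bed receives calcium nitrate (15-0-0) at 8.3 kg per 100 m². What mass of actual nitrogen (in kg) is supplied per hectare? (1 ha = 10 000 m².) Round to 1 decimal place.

nitrogen per 100 m² = 8.3 × 15% = 1.245 kg.
Convert to per hectare: 1.245 × 100 = 124.5 kg.

124.5 kg N per hectare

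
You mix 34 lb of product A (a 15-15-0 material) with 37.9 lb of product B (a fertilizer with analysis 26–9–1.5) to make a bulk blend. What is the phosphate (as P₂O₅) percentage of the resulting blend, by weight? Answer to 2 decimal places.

Total mass = 34 + 37.9 = 71.9 lb.
P₂O₅ mass = 15%×34 + 9%×37.9 = 8.511 lb.
% P₂O₅ = 8.511 / 71.9 = 11.8373%.

11.84% P₂O₅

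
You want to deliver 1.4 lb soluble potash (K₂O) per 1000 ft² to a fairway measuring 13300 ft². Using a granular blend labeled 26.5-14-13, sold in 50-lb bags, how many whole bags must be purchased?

Product per 1000 ft² = 1.4 / 13% = 10.7692 lb.
Total product = 10.7692 × 13300 / 1000 = 143.231 lb.
Bags = ⌈143.231 / 50⌉ = 3.

3 bags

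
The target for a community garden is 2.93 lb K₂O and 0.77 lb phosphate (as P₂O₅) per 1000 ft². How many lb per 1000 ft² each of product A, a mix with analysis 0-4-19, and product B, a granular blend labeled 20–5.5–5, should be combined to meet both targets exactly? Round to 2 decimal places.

14.51 lb product A, 3.44 lb product B

Let a = lb of product A, b = lb of product B (per 1000 ft²).
K₂O: 0.19·a + 0.05·b = 2.93
P₂O₅: 0.04·a + 0.055·b = 0.77
Eliminate a: (row1) − 0.19/0.04·(row2) → -0.21125·b = -0.7275, so b = 3.44379.
Back-substitute: a = (2.93 − 0.05·3.44379) / 0.19 = 14.5148.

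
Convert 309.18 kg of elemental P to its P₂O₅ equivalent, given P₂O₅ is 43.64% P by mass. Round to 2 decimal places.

P₂O₅ = 309.18 / 0.4364 = 708.478 kg.

708.48 kg P₂O₅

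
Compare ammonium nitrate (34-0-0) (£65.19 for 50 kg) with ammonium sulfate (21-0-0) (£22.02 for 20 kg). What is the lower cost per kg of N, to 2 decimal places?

ammonium nitrate: N per bag = 50 × 34% = 17 kg; cost = 65.19 / 17 = £3.8347/kg N.
ammonium sulfate: N per bag = 20 × 21% = 4.2 kg; cost = 22.02 / 4.2 = £5.2429/kg N.
ammonium nitrate is cheaper.

£3.83 per kg N (ammonium nitrate)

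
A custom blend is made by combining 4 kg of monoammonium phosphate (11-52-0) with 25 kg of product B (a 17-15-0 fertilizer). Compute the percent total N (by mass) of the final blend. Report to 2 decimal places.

16.17% N

Total mass = 4 + 25 = 29 kg.
N mass = 11%×4 + 17%×25 = 4.69 kg.
% N = 4.69 / 29 = 16.1724%.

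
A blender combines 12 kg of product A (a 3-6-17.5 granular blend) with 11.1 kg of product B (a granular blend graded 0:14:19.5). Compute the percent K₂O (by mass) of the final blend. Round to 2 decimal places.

18.46% K₂O

Total mass = 12 + 11.1 = 23.1 kg.
K₂O mass = 17.5%×12 + 19.5%×11.1 = 4.2645 kg.
% K₂O = 4.2645 / 23.1 = 18.461%.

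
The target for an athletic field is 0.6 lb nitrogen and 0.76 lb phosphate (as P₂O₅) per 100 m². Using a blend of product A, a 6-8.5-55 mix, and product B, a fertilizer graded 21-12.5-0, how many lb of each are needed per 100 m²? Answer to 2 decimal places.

With a, b = lb per 100 m² of product A and product B:
N: 0.06·a + 0.21·b = 0.6
P₂O₅: 0.085·a + 0.125·b = 0.76
Eliminate a: (row1) − 0.06/0.085·(row2) → 0.121765·b = 0.0635294, so b = 0.521739.
Back-substitute: a = (0.6 − 0.21·0.521739) / 0.06 = 8.17391.

8.17 lb product A, 0.52 lb product B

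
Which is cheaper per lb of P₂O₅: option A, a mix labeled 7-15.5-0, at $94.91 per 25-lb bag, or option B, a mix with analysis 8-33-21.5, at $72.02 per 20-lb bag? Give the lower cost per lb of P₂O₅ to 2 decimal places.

$10.91 per lb P₂O₅ (option B)

option A: P₂O₅ per bag = 25 × 15.5% = 3.875 lb; cost = 94.91 / 3.875 = $24.4929/lb P₂O₅.
option B: P₂O₅ per bag = 20 × 33% = 6.6 lb; cost = 72.02 / 6.6 = $10.9121/lb P₂O₅.
option B is cheaper.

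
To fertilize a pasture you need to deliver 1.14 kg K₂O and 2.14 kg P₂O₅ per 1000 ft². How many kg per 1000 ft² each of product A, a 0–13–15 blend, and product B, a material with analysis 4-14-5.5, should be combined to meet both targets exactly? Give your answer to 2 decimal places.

Per-1000 ft² balance (a = product A, b = product B):
K₂O: 0.15·a + 0.055·b = 1.14
P₂O₅: 0.13·a + 0.14·b = 2.14
From row1: a = (1.14 − 0.055·b) / 0.15.
Into row2: 0.13·(1.14 − 0.055·b)/0.15 + 0.14·b = 2.14 → b = 12.4765, a = 3.02527.

3.03 kg product A, 12.48 kg product B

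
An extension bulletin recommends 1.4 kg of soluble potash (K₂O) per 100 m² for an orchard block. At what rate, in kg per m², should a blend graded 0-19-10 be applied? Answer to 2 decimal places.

Product per 100 m² = 1.4 / 10% = 14 kg.
Convert to per m²: 14 × 0.01 = 0.14 kg.

0.14 kg of product per sq m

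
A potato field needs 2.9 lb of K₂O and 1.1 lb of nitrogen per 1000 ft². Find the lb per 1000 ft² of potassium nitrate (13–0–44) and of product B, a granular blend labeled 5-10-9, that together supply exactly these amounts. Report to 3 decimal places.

4.466 lb potassium nitrate, 10.388 lb product B

With a, b = lb per 1000 ft² of potassium nitrate and product B:
K₂O: 0.44·a + 0.09·b = 2.9
N: 0.13·a + 0.05·b = 1.1
Solving simultaneously: a = 4.46602, b = 10.3883.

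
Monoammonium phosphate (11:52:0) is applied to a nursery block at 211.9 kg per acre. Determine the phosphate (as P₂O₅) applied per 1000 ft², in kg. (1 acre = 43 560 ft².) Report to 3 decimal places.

2.530 kg P₂O₅ per thousand sq ft

P₂O₅ per acre = 211.9 × 52% = 110.188 kg.
Convert to per 1000 ft²: 110.188 × 0.0229568 = 2.52957 kg.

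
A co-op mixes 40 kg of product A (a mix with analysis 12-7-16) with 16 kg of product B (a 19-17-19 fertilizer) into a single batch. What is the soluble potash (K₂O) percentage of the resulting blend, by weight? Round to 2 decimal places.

Total mass = 40 + 16 = 56 kg.
K₂O mass = 16%×40 + 19%×16 = 9.44 kg.
% K₂O = 9.44 / 56 = 16.8571%.

16.86% K₂O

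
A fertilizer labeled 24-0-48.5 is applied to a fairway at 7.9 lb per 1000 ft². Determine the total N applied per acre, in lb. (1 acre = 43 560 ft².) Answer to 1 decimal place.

nitrogen per 1000 ft² = 7.9 × 24% = 1.896 lb.
Convert to per acre: 1.896 × 43.56 = 82.5898 lb.

82.6 lb N per acre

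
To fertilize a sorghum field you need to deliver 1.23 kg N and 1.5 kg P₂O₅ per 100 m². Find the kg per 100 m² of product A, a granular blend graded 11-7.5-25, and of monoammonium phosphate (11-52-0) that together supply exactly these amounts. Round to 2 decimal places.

Per-100 m² balance (a = product A, b = monoammonium phosphate):
N: 0.11·a + 0.11·b = 1.23
P₂O₅: 0.075·a + 0.52·b = 1.5
Solving simultaneously: a = 9.69561, b = 1.48621.

9.70 kg product A, 1.49 kg monoammonium phosphate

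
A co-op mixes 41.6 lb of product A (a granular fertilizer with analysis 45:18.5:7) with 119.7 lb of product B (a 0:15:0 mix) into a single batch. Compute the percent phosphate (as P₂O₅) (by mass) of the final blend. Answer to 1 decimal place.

15.9% P₂O₅

Total mass = 41.6 + 119.7 = 161.3 lb.
P₂O₅ mass = 18.5%×41.6 + 15%×119.7 = 25.651 lb.
% P₂O₅ = 25.651 / 161.3 = 15.9027%.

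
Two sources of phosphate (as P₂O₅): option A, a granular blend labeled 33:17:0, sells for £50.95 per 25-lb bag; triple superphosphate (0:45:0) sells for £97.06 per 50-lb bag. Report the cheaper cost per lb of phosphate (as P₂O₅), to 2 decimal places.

£4.31 per lb P₂O₅ (triple superphosphate)

option A: P₂O₅ per bag = 25 × 17% = 4.25 lb; cost = 50.95 / 4.25 = £11.9882/lb P₂O₅.
triple superphosphate: P₂O₅ per bag = 50 × 45% = 22.5 lb; cost = 97.06 / 22.5 = £4.3138/lb P₂O₅.
triple superphosphate is cheaper.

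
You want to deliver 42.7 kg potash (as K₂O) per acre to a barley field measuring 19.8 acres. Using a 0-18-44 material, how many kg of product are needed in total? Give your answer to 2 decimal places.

Product per acre = 42.7 / 44% = 97.0455 kg.
Total product = 97.0455 × 19.8 = 1921.5 kg.

1921.50 kg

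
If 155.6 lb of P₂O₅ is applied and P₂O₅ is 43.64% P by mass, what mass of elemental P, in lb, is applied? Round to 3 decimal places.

67.904 lb P

P = 155.6 × 0.4364 = 67.9038 lb.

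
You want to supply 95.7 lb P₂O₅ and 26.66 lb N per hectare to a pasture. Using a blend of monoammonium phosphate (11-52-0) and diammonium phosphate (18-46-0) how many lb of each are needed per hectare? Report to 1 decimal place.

With a, b = lb per hectare of monoammonium phosphate and diammonium phosphate:
P₂O₅: 0.52·a + 0.46·b = 95.7
N: 0.11·a + 0.18·b = 26.66
Eliminate a: (row1) − 0.52/0.11·(row2) → -0.390909·b = -30.3291, so b = 77.586.
Back-substitute: a = (95.7 − 0.46·77.586) / 0.52 = 115.405.

115.4 lb monoammonium phosphate, 77.6 lb diammonium phosphate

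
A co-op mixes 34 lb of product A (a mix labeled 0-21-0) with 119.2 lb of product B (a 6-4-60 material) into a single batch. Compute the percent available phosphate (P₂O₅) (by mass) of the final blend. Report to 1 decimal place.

7.8% P₂O₅

Total mass = 34 + 119.2 = 153.2 lb.
P₂O₅ mass = 21%×34 + 4%×119.2 = 11.908 lb.
% P₂O₅ = 11.908 / 153.2 = 7.77285%.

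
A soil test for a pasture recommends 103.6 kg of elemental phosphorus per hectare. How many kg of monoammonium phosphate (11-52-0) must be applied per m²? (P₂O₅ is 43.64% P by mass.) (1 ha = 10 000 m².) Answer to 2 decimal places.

As P₂O₅: 103.6 / 0.4364 = 237.397 kg per hectare.
Product per hectare = 237.397 / 52% = 456.532 kg.
Convert to per m²: 456.532 × 0.0001 = 0.0456532 kg.

0.05 kg of product per sq m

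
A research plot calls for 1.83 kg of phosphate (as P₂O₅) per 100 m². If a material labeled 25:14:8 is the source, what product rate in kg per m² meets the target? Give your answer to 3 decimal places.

0.131 kg of product per sq m

Product per 100 m² = 1.83 / 14% = 13.0714 kg.
Convert to per m²: 13.0714 × 0.01 = 0.130714 kg.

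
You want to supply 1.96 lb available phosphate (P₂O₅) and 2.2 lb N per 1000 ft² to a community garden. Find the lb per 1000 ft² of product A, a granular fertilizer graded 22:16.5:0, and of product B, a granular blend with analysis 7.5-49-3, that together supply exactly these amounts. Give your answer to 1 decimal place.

9.8 lb product A, 0.7 lb product B

Per-1000 ft² balance (a = product A, b = product B):
P₂O₅: 0.165·a + 0.49·b = 1.96
N: 0.22·a + 0.075·b = 2.2
Solving simultaneously: a = 9.75635, b = 0.714697.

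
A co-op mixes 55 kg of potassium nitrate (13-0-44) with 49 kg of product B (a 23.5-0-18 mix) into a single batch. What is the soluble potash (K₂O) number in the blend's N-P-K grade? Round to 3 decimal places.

Total mass = 55 + 49 = 104 kg.
K₂O mass = 44%×55 + 18%×49 = 33.02 kg.
% K₂O = 33.02 / 104 = 31.75%.

31.750% K₂O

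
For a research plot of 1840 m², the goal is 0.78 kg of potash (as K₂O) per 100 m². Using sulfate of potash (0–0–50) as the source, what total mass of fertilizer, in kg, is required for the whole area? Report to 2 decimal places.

Product per 100 m² = 0.78 / 50% = 1.56 kg.
Total product = 1.56 × 1840 / 100 = 28.704 kg.

28.70 kg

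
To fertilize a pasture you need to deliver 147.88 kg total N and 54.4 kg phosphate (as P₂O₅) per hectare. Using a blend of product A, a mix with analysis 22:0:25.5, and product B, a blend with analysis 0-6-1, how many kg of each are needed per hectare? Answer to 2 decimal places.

672.18 kg product A, 906.67 kg product B

Per-hectare balance (a = product A, b = product B):
N: 0.22·a + 0·b = 147.88
P₂O₅: 0·a + 0.06·b = 54.4
Solving simultaneously: a = 672.182, b = 906.667.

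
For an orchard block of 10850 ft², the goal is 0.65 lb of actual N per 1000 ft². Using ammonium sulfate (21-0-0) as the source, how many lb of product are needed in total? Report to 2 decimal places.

33.58 lb

Product per 1000 ft² = 0.65 / 21% = 3.09524 lb.
Total product = 3.09524 × 10850 / 1000 = 33.5833 lb.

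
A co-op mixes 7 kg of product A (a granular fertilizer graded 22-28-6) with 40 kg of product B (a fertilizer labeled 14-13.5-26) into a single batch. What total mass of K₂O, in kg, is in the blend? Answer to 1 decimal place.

K₂O mass = 6%×7 + 26%×40 = 10.82 kg.

10.8 kg K₂O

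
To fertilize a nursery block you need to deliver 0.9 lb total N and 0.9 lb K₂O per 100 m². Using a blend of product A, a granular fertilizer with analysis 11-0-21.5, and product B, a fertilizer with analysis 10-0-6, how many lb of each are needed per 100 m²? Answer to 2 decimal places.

2.42 lb product A, 6.34 lb product B

Let a = lb of product A, b = lb of product B (per 100 m²).
N: 0.11·a + 0.1·b = 0.9
K₂O: 0.215·a + 0.06·b = 0.9
Eliminate a: (row1) − 0.11/0.215·(row2) → 0.0693023·b = 0.439535, so b = 6.34228.
Back-substitute: a = (0.9 − 0.1·6.34228) / 0.11 = 2.41611.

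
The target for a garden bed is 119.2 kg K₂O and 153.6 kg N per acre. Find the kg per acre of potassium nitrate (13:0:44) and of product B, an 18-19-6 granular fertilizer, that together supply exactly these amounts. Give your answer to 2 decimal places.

With a, b = kg per acre of potassium nitrate and product B:
K₂O: 0.44·a + 0.06·b = 119.2
N: 0.13·a + 0.18·b = 153.6
Eliminate a: (row1) − 0.44/0.13·(row2) → -0.549231·b = -400.677, so b = 729.524.
Back-substitute: a = (119.2 − 0.06·729.524) / 0.44 = 171.429.

171.43 kg potassium nitrate, 729.52 kg product B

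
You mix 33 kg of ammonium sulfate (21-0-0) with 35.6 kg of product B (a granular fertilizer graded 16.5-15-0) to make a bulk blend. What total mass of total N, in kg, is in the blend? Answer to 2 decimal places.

12.80 kg N

N mass = 21%×33 + 16.5%×35.6 = 12.804 kg.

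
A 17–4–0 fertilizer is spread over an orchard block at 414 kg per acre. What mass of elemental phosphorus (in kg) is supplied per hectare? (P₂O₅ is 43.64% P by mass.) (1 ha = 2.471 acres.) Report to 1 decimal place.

P₂O₅ per acre = 414 × 4% = 16.56 kg.
Elemental P = 16.56 × 0.4364 = 7.22678 kg per acre.
Convert to per hectare: 7.22678 × 2.471 = 17.8574 kg.

17.9 kg P per hectare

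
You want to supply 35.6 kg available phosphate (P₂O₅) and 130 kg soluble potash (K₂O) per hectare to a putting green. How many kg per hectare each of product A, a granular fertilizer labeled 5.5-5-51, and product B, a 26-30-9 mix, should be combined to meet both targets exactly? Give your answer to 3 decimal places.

With a, b = kg per hectare of product A and product B:
P₂O₅: 0.05·a + 0.3·b = 35.6
K₂O: 0.51·a + 0.09·b = 130
Solving simultaneously: a = 241.0505, b = 78.4916.

241.051 kg product A, 78.492 kg product B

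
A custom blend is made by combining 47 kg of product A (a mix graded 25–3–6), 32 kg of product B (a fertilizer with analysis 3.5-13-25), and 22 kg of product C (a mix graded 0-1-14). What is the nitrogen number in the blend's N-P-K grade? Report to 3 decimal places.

12.743% N

Total mass = 47 + 32 + 22 = 101 kg.
N mass = 25%×47 + 3.5%×32 + 0%×22 = 12.87 kg.
% N = 12.87 / 101 = 12.7426%.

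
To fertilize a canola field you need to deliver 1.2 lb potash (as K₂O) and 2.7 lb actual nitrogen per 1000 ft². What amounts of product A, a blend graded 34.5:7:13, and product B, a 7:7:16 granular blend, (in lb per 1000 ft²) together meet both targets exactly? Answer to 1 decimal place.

7.5 lb product A, 1.4 lb product B

With a, b = lb per 1000 ft² of product A and product B:
K₂O: 0.13·a + 0.16·b = 1.2
N: 0.345·a + 0.07·b = 2.7
Eliminate a: (row1) − 0.13/0.345·(row2) → 0.133623·b = 0.182609, so b = 1.36659.
Back-substitute: a = (1.2 − 0.16·1.36659) / 0.13 = 7.54881.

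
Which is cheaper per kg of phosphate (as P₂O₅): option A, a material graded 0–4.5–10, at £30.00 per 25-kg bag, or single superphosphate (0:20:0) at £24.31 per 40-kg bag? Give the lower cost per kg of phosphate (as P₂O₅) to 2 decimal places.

£3.04 per kg P₂O₅ (single superphosphate)

option A: P₂O₅ per bag = 25 × 4.5% = 1.125 kg; cost = 30.00 / 1.125 = £26.6667/kg P₂O₅.
single superphosphate: P₂O₅ per bag = 40 × 20% = 8 kg; cost = 24.31 / 8 = £3.0387/kg P₂O₅.
single superphosphate is cheaper.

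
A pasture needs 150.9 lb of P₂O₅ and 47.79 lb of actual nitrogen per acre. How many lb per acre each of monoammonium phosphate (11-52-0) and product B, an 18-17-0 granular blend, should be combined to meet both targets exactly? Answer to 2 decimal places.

Per-acre balance (a = monoammonium phosphate, b = product B):
P₂O₅: 0.52·a + 0.17·b = 150.9
N: 0.11·a + 0.18·b = 47.79
From row1: a = (150.9 − 0.17·b) / 0.52.
Into row2: 0.11·(150.9 − 0.17·b)/0.52 + 0.18·b = 47.79 → b = 110.171, a = 254.1749.

254.17 lb monoammonium phosphate, 110.17 lb product B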